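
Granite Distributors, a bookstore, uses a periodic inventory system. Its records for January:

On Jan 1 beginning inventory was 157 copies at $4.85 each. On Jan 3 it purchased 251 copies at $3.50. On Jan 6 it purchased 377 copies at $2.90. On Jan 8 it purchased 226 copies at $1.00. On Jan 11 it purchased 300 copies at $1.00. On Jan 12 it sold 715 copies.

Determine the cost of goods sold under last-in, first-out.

COGS = $1,074.10

Jan 12, 715 sold [LIFO — newest first]: 300 @ $1.00 + 226 @ $1.00 + 189 @ $2.90 = $1,074.10
Ending inventory: 157 @ $4.85 + 251 @ $3.50 + 188 @ $2.90 = $2,185.15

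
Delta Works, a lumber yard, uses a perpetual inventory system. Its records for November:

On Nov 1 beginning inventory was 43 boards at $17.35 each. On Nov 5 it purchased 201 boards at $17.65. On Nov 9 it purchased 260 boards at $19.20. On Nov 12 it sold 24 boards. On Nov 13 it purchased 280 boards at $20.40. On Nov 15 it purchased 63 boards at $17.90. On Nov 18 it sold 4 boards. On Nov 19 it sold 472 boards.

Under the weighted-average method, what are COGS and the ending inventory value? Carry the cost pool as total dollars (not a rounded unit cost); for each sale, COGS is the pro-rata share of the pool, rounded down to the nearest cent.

COGS = $9,512.90; ending inventory = $6,612.50

After Nov 1: 43 on hand, pool $746.05 (≈ $17.3500 each)
After Nov 5: 244 on hand, pool $4,293.70 (≈ $17.5971 each)
After Nov 9: 504 on hand, pool $9,285.70 (≈ $18.4240 each)
Nov 12, sell 24: 24/504 × $9,285.70 → $442.17
After Nov 13: 760 on hand, pool $14,555.53 (≈ $19.1520 each)
After Nov 15: 823 on hand, pool $15,683.23 (≈ $19.0562 each)
Nov 18, sell 4: 4/823 × $15,683.23 → $76.22
Nov 19, sell 472: 472/819 × $15,607.01 → $8,994.51
Total COGS = $442.17 + $76.22 + $8,994.51 = $9,512.90
Ending inventory (cost pool remaining) = $6,612.50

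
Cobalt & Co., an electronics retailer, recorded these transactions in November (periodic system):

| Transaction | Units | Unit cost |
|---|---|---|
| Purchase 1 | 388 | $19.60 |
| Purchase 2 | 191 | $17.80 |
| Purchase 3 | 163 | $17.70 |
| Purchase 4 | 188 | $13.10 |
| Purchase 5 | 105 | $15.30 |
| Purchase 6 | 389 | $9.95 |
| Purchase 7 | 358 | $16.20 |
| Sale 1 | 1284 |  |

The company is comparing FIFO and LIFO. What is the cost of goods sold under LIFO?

COGS = $18,066.35

FIFO COGS: 388 @ $19.60 + 191 @ $17.80 + 163 @ $17.70 + 188 @ $13.10 + 105 @ $15.30 + 249 @ $9.95 = $20,436.55
LIFO COGS: 358 @ $16.20 + 389 @ $9.95 + 105 @ $15.30 + 188 @ $13.10 + 163 @ $17.70 + 81 @ $17.80 = $18,066.35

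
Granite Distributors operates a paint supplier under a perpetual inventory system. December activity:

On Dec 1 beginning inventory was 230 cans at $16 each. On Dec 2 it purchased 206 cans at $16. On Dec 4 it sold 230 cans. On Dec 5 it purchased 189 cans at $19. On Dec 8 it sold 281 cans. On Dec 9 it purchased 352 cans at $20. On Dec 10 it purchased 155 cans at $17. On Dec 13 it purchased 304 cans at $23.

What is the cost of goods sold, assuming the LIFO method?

COGS = $8,743

Dec 4, 230 sold [LIFO — newest first]: 206 @ $16 + 24 @ $16 = $3,680
Dec 8, 281 sold [LIFO — newest first]: 189 @ $19 + 92 @ $16 = $5,063
Total COGS = $3,680 + $5,063 = $8,743
Ending inventory: 114 @ $16 + 352 @ $20 + 155 @ $17 + 304 @ $23 = $18,491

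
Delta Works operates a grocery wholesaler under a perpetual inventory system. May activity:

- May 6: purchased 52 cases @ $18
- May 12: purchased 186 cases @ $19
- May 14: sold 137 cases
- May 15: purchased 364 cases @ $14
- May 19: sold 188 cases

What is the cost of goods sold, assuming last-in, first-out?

COGS = $5,235

May 14, 137 sold [LIFO — newest first]: 137 @ $19 = $2,603
May 19, 188 sold [LIFO — newest first]: 188 @ $14 = $2,632
Total COGS = $2,603 + $2,632 = $5,235
Ending inventory: 52 @ $18 + 49 @ $19 + 176 @ $14 = $4,331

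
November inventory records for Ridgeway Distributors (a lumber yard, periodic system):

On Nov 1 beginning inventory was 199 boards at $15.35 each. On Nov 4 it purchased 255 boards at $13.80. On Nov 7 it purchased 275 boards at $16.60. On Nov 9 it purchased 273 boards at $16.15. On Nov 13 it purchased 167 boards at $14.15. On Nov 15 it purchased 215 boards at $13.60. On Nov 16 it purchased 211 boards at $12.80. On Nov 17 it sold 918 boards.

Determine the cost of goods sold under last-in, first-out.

Nov 17, 918 sold [LIFO — newest first]: 211 @ $12.80 + 215 @ $13.60 + 167 @ $14.15 + 273 @ $16.15 + 52 @ $16.60 = $13,260.00
Ending inventory: 199 @ $15.35 + 255 @ $13.80 + 223 @ $16.60 = $10,275.45

COGS = $13,260.00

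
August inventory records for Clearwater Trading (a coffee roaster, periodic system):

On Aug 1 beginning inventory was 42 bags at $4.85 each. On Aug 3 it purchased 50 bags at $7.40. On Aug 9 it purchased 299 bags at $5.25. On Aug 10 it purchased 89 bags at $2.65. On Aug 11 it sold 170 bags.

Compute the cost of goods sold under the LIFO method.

COGS = $661.10

Aug 11, 170 sold [LIFO — newest first]: 89 @ $2.65 + 81 @ $5.25 = $661.10
Ending inventory: 42 @ $4.85 + 50 @ $7.40 + 218 @ $5.25 = $1,718.20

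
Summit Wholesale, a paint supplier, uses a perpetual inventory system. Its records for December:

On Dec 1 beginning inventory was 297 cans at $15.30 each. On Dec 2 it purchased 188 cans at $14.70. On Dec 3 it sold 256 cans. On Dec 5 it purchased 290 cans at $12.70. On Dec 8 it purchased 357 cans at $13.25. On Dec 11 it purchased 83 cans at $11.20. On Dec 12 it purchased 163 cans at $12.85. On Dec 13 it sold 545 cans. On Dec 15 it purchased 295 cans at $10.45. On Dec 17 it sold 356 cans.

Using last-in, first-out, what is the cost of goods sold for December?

Dec 3, 256 sold [LIFO — newest first]: 188 @ $14.70 + 68 @ $15.30 = $3,804.00
Dec 13, 545 sold [LIFO — newest first]: 163 @ $12.85 + 83 @ $11.20 + 299 @ $13.25 = $6,985.90
Dec 17, 356 sold [LIFO — newest first]: 295 @ $10.45 + 58 @ $13.25 + 3 @ $12.70 = $3,889.35
Total COGS = $3,804.00 + $6,985.90 + $3,889.35 = $14,679.25
Ending inventory: 229 @ $15.30 + 287 @ $12.70 = $7,148.60
Check: goods available $21,827.85 = COGS $14,679.25 + ending $7,148.60

COGS = $14,679.25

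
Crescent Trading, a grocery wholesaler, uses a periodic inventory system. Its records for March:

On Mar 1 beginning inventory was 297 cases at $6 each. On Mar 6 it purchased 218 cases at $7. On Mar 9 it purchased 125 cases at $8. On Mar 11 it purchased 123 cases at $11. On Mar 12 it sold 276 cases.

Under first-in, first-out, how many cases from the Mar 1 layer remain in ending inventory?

21

Mar 12, 276 sold [FIFO — oldest first]: 276 @ $6 = $1,656
Ending inventory: 21 @ $6 + 218 @ $7 + 125 @ $8 + 123 @ $11 = $4,005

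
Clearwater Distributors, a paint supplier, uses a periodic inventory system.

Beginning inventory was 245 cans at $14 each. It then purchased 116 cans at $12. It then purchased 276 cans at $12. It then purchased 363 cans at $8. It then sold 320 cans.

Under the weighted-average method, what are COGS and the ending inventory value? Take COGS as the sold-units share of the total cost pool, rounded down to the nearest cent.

Sale 1, sell 320: 320/1000 × $11,038.00 → $3,532.16
Ending inventory (cost pool remaining) = $7,505.84
Check: goods available $11,038.00 = COGS $3,532.16 + ending $7,505.84

COGS = $3,532.16; ending inventory = $7,505.84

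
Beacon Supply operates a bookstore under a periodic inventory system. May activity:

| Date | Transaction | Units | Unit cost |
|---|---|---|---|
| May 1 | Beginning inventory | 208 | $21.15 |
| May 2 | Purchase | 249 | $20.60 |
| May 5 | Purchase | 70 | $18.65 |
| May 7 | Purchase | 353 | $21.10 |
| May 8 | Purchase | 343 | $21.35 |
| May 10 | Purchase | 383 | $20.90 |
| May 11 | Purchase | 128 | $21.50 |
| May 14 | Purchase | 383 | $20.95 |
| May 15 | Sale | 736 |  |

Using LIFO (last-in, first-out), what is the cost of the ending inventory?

Ending inventory = $28,907.65

May 15, 736 sold [LIFO — newest first]: 383 @ $20.95 + 128 @ $21.50 + 225 @ $20.90 = $15,478.35
Ending inventory: 208 @ $21.15 + 249 @ $20.60 + 70 @ $18.65 + 353 @ $21.10 + 343 @ $21.35 + 158 @ $20.90 = $28,907.65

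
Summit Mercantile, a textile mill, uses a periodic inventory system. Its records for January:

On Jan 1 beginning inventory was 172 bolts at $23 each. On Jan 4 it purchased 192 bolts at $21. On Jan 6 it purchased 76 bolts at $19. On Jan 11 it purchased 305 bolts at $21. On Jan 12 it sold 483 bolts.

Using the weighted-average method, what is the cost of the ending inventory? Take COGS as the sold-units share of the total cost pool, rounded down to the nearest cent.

Ending inventory = $5,569.53

Jan 12, sell 483: 483/745 × $15,837.00 → $10,267.47
Ending inventory (cost pool remaining) = $5,569.53
Check: goods available $15,837.00 = COGS $10,267.47 + ending $5,569.53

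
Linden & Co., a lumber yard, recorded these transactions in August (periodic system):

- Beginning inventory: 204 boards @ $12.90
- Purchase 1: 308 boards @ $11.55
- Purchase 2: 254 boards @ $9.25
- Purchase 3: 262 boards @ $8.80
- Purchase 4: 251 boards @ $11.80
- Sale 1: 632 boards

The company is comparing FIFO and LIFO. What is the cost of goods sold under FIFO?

FIFO COGS: 204 @ $12.90 + 308 @ $11.55 + 120 @ $9.25 = $7,299.00
LIFO COGS: 251 @ $11.80 + 262 @ $8.80 + 119 @ $9.25 = $6,368.15

COGS = $7,299.00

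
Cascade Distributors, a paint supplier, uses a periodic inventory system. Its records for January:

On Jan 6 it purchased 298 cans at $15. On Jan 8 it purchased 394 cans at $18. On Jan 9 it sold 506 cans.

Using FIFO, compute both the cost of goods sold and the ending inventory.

Jan 9, 506 sold [FIFO — oldest first]: 298 @ $15 + 208 @ $18 = $8,214
Ending inventory: 186 @ $18 = $3,348

COGS = $8,214; ending inventory = $3,348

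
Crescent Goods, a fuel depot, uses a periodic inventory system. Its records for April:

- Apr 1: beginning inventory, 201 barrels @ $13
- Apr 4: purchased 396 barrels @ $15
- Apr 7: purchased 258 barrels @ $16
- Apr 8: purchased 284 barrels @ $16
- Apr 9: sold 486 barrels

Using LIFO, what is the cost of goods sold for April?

Apr 9, 486 sold [LIFO — newest first]: 284 @ $16 + 202 @ $16 = $7,776
Ending inventory: 201 @ $13 + 396 @ $15 + 56 @ $16 = $9,449
Check: goods available $17,225 = COGS $7,776 + ending $9,449

COGS = $7,776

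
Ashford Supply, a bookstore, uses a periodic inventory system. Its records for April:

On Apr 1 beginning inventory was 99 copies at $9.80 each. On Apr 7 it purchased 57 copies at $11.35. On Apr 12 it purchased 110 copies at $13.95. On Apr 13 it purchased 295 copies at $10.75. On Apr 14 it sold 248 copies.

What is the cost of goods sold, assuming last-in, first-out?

COGS = $2,666.00

Apr 14, 248 sold [LIFO — newest first]: 248 @ $10.75 = $2,666.00
Ending inventory: 99 @ $9.80 + 57 @ $11.35 + 110 @ $13.95 + 47 @ $10.75 = $3,656.90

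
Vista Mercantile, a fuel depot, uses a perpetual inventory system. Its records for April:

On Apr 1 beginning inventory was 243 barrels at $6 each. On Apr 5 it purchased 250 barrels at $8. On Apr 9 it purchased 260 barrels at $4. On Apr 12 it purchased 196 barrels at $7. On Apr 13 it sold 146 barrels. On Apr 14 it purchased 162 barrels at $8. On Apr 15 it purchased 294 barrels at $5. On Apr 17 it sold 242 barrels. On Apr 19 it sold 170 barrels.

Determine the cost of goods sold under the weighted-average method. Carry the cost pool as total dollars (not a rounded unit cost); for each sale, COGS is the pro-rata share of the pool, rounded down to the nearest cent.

After Apr 1: 243 on hand, pool $1,458.00 (≈ $6.0000 each)
After Apr 5: 493 on hand, pool $3,458.00 (≈ $7.0142 each)
After Apr 9: 753 on hand, pool $4,498.00 (≈ $5.9734 each)
After Apr 12: 949 on hand, pool $5,870.00 (≈ $6.1855 each)
Apr 13, sell 146: 146/949 × $5,870.00 → $903.07
After Apr 14: 965 on hand, pool $6,262.93 (≈ $6.4901 each)
After Apr 15: 1259 on hand, pool $7,732.93 (≈ $6.1421 each)
Apr 17, sell 242: 242/1259 × $7,732.93 → $1,486.39
Apr 19, sell 170: 170/1017 × $6,246.54 → $1,044.16
Total COGS = $903.07 + $1,486.39 + $1,044.16 = $3,433.62
Ending inventory (cost pool remaining) = $5,202.38
Check: goods available $8,636.00 = COGS $3,433.62 + ending $5,202.38

COGS = $3,433.62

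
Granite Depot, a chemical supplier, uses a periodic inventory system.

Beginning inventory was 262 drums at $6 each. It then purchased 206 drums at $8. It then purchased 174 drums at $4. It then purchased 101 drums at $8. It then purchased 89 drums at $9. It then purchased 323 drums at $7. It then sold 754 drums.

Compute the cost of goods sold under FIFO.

COGS = $4,823

Sale 1 (754) [FIFO — oldest first]: 262 @ $6 + 206 @ $8 + 174 @ $4 + 101 @ $8 + 11 @ $9 = $4,823
Ending inventory: 78 @ $9 + 323 @ $7 = $2,963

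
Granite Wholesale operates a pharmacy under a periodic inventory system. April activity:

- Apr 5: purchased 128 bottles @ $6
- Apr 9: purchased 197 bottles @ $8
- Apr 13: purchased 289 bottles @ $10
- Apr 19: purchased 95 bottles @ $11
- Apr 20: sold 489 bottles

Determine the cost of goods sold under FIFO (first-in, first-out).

Apr 20, 489 sold [FIFO — oldest first]: 128 @ $6 + 197 @ $8 + 164 @ $10 = $3,984
Ending inventory: 125 @ $10 + 95 @ $11 = $2,295

COGS = $3,984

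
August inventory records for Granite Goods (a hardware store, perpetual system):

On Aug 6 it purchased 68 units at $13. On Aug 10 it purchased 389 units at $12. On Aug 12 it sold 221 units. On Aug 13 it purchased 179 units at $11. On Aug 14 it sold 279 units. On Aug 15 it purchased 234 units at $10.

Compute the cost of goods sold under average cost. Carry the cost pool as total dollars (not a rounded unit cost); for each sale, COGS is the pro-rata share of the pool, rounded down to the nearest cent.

COGS = $5,936.15

After Aug 6: 68 on hand, pool $884.00 (≈ $13.0000 each)
After Aug 10: 457 on hand, pool $5,552.00 (≈ $12.1488 each)
Aug 12, sell 221: 221/457 × $5,552.00 → $2,684.88
After Aug 13: 415 on hand, pool $4,836.12 (≈ $11.6533 each)
Aug 14, sell 279: 279/415 × $4,836.12 → $3,251.27
After Aug 15: 370 on hand, pool $3,924.85 (≈ $10.6077 each)
Total COGS = $2,684.88 + $3,251.27 = $5,936.15
Ending inventory (cost pool remaining) = $3,924.85
Check: goods available $9,861.00 = COGS $5,936.15 + ending $3,924.85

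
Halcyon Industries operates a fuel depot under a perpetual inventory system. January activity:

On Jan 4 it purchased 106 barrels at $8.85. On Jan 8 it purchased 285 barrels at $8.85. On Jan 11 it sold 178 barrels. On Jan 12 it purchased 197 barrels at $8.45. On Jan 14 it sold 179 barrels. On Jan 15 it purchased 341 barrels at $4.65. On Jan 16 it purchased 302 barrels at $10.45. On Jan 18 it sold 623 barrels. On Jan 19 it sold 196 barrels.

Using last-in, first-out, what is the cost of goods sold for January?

Jan 11, 178 sold [LIFO — newest first]: 178 @ $8.85 = $1,575.30
Jan 14, 179 sold [LIFO — newest first]: 179 @ $8.45 = $1,512.55
Jan 18, 623 sold [LIFO — newest first]: 302 @ $10.45 + 321 @ $4.65 = $4,648.55
Jan 19, 196 sold [LIFO — newest first]: 20 @ $4.65 + 18 @ $8.45 + 107 @ $8.85 + 51 @ $8.85 = $1,643.40
Total COGS = $1,575.30 + $1,512.55 + $4,648.55 + $1,643.40 = $9,379.80
Ending inventory: 55 @ $8.85 = $486.75

COGS = $9,379.80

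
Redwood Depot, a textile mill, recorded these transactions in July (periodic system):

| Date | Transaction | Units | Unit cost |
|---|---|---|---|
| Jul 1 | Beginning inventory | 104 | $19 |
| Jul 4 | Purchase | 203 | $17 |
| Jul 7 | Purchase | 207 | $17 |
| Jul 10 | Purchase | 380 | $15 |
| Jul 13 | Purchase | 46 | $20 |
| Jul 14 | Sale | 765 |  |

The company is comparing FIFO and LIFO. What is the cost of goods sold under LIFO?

FIFO COGS: 104 @ $19 + 203 @ $17 + 207 @ $17 + 251 @ $15 = $12,711
LIFO COGS: 46 @ $20 + 380 @ $15 + 207 @ $17 + 132 @ $17 = $12,383

COGS = $12,383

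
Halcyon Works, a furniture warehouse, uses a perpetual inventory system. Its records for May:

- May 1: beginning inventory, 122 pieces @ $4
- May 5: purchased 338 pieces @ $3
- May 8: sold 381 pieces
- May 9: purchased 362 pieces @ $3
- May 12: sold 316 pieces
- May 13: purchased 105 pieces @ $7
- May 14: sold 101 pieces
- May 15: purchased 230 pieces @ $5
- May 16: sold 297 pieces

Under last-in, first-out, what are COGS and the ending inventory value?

May 8, 381 sold [LIFO — newest first]: 338 @ $3 + 43 @ $4 = $1,186
May 12, 316 sold [LIFO — newest first]: 316 @ $3 = $948
May 14, 101 sold [LIFO — newest first]: 101 @ $7 = $707
May 16, 297 sold [LIFO — newest first]: 230 @ $5 + 4 @ $7 + 46 @ $3 + 17 @ $4 = $1,384
Total COGS = $1,186 + $948 + $707 + $1,384 = $4,225
Ending inventory: 62 @ $4 = $248

COGS = $4,225; ending inventory = $248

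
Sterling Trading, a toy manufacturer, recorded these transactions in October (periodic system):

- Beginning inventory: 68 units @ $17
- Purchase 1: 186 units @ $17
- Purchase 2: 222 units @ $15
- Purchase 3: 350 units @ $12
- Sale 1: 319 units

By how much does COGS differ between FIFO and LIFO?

FIFO COGS: 68 @ $17 + 186 @ $17 + 65 @ $15 = $5,293
LIFO COGS: 319 @ $12 = $3,828
Difference = |$5,293 − $3,828| = $1,465

$1,465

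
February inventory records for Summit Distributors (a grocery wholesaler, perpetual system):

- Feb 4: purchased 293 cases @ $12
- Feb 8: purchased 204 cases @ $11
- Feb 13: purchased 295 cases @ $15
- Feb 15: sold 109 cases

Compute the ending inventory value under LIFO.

Ending inventory = $8,550

Feb 15, 109 sold [LIFO — newest first]: 109 @ $15 = $1,635
Ending inventory: 293 @ $12 + 204 @ $11 + 186 @ $15 = $8,550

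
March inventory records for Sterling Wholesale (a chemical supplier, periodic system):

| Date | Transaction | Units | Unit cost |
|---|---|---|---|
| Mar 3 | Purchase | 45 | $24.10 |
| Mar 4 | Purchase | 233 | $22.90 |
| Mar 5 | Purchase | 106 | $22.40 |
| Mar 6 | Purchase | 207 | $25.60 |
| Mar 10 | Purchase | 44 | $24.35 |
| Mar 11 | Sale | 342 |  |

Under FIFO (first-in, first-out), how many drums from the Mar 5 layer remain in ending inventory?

42

Mar 11, 342 sold [FIFO — oldest first]: 45 @ $24.10 + 233 @ $22.90 + 64 @ $22.40 = $7,853.80
Ending inventory: 42 @ $22.40 + 207 @ $25.60 + 44 @ $24.35 = $7,311.40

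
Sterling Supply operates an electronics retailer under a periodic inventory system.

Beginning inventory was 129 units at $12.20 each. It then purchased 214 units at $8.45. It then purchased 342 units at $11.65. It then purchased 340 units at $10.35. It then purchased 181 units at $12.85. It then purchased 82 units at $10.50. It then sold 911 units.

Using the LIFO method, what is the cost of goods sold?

COGS = $10,294.05

Sale 1 (911) [LIFO — newest first]: 82 @ $10.50 + 181 @ $12.85 + 340 @ $10.35 + 308 @ $11.65 = $10,294.05
Ending inventory: 129 @ $12.20 + 214 @ $8.45 + 34 @ $11.65 = $3,778.20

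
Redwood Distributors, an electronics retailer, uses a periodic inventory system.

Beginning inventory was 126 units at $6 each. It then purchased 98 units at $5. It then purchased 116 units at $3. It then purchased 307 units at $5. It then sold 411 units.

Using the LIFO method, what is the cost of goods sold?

COGS = $1,847

Sale 1 (411) [LIFO — newest first]: 307 @ $5 + 104 @ $3 = $1,847
Ending inventory: 126 @ $6 + 98 @ $5 + 12 @ $3 = $1,282
Check: goods available $3,129 = COGS $1,847 + ending $1,282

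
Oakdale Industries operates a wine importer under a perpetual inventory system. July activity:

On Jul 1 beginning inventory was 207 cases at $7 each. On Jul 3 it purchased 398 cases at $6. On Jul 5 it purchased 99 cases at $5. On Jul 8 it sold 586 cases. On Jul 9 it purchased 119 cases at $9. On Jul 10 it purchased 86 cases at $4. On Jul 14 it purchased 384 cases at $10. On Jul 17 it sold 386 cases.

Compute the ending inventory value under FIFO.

Ending inventory = $3,210

Jul 8, 586 sold [FIFO — oldest first]: 207 @ $7 + 379 @ $6 = $3,723
Jul 17, 386 sold [FIFO — oldest first]: 19 @ $6 + 99 @ $5 + 119 @ $9 + 86 @ $4 + 63 @ $10 = $2,654
Total COGS = $3,723 + $2,654 = $6,377
Ending inventory: 321 @ $10 = $3,210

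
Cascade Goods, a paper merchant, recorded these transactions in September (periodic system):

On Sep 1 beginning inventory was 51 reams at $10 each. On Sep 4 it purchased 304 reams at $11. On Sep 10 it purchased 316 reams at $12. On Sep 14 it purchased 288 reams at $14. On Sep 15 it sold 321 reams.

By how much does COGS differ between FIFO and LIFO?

$948

FIFO COGS: 51 @ $10 + 270 @ $11 = $3,480
LIFO COGS: 288 @ $14 + 33 @ $12 = $4,428
Difference = |$3,480 − $4,428| = $948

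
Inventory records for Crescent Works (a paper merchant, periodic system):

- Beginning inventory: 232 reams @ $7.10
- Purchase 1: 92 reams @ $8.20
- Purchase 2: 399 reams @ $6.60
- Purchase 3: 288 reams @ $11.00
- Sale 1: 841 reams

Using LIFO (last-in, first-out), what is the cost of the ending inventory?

Sale 1 (841) [LIFO — newest first]: 288 @ $11.00 + 399 @ $6.60 + 92 @ $8.20 + 62 @ $7.10 = $6,996.00
Ending inventory: 170 @ $7.10 = $1,207.00

Ending inventory = $1,207.00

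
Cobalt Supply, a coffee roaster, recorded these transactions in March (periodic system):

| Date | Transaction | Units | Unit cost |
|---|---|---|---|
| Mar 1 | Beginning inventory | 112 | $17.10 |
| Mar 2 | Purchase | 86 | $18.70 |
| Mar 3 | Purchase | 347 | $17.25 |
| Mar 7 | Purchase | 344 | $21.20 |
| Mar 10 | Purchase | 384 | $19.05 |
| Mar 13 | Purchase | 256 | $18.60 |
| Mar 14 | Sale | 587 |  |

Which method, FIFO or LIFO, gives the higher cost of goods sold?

LIFO

FIFO COGS: 112 @ $17.10 + 86 @ $18.70 + 347 @ $17.25 + 42 @ $21.20 = $10,399.55
LIFO COGS: 256 @ $18.60 + 331 @ $19.05 = $11,067.15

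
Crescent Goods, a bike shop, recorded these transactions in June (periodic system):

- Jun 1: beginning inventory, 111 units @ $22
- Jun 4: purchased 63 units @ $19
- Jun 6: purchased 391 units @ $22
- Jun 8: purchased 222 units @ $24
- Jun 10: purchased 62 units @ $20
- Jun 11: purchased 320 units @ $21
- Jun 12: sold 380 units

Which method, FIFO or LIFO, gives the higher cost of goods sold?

FIFO COGS: 111 @ $22 + 63 @ $19 + 206 @ $22 = $8,171
LIFO COGS: 320 @ $21 + 60 @ $20 = $7,920

FIFO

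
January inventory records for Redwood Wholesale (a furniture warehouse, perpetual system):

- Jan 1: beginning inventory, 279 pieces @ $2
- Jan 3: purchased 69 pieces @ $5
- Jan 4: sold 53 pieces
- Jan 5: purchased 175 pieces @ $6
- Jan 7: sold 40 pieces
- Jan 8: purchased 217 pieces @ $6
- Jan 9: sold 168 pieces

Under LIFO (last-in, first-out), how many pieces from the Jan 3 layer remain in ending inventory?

Jan 4, 53 sold [LIFO — newest first]: 53 @ $5 = $265
Jan 7, 40 sold [LIFO — newest first]: 40 @ $6 = $240
Jan 9, 168 sold [LIFO — newest first]: 168 @ $6 = $1,008
Total COGS = $265 + $240 + $1,008 = $1,513
Ending inventory: 279 @ $2 + 16 @ $5 + 135 @ $6 + 49 @ $6 = $1,742

16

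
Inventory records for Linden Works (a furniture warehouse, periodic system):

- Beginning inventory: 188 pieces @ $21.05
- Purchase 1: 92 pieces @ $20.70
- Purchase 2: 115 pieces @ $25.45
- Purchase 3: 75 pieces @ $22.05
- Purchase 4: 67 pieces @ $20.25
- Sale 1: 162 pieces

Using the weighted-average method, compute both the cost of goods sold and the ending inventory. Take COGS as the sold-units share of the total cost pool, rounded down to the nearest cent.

Sale 1, sell 162: 162/537 × $11,799.05 → $3,559.48
Ending inventory (cost pool remaining) = $8,239.57

COGS = $3,559.48; ending inventory = $8,239.57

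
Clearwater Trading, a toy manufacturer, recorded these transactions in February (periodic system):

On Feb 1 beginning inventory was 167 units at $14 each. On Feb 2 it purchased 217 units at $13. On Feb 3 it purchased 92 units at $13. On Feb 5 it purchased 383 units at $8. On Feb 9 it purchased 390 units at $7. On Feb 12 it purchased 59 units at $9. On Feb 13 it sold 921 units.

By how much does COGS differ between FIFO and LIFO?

$2,371

FIFO COGS: 167 @ $14 + 217 @ $13 + 92 @ $13 + 383 @ $8 + 62 @ $7 = $9,853
LIFO COGS: 59 @ $9 + 390 @ $7 + 383 @ $8 + 89 @ $13 = $7,482
Difference = |$9,853 − $7,482| = $2,371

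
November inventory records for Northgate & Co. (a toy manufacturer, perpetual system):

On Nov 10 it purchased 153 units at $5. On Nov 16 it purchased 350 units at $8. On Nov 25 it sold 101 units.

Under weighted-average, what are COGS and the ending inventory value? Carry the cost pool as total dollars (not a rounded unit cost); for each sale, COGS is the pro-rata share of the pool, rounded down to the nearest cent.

COGS = $715.83; ending inventory = $2,849.17

After Nov 10: 153 on hand, pool $765.00 (≈ $5.0000 each)
After Nov 16: 503 on hand, pool $3,565.00 (≈ $7.0875 each)
Nov 25, sell 101: 101/503 × $3,565.00 → $715.83
Ending inventory (cost pool remaining) = $2,849.17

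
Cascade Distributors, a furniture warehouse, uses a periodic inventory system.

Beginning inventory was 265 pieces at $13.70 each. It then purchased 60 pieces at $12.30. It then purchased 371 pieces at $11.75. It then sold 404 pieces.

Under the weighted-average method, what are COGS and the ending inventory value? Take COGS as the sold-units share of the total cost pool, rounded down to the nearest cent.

Sale 1, sell 404: 404/696 × $8,727.75 → $5,066.10
Ending inventory (cost pool remaining) = $3,661.65

COGS = $5,066.10; ending inventory = $3,661.65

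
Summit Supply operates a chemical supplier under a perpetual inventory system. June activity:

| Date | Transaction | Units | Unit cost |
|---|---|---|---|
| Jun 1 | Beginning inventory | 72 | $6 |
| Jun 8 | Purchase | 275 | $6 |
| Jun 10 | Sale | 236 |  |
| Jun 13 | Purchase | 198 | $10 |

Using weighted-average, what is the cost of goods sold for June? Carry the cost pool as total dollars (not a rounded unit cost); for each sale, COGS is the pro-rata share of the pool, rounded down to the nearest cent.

After Jun 1: 72 on hand, pool $432.00 (≈ $6.0000 each)
After Jun 8: 347 on hand, pool $2,082.00 (≈ $6.0000 each)
Jun 10, sell 236: 236/347 × $2,082.00 → $1,416.00
After Jun 13: 309 on hand, pool $2,646.00 (≈ $8.5631 each)
Ending inventory (cost pool remaining) = $2,646.00
Check: goods available $4,062.00 = COGS $1,416.00 + ending $2,646.00

COGS = $1,416.00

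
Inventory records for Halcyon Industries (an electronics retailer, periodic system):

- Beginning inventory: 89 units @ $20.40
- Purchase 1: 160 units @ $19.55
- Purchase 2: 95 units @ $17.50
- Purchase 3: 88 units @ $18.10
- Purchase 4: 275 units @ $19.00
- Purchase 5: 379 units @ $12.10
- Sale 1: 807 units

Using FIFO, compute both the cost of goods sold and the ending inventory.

Sale 1 (807) [FIFO — oldest first]: 89 @ $20.40 + 160 @ $19.55 + 95 @ $17.50 + 88 @ $18.10 + 275 @ $19.00 + 100 @ $12.10 = $14,633.90
Ending inventory: 279 @ $12.10 = $3,375.90
Check: goods available $18,009.80 = COGS $14,633.90 + ending $3,375.90

COGS = $14,633.90; ending inventory = $3,375.90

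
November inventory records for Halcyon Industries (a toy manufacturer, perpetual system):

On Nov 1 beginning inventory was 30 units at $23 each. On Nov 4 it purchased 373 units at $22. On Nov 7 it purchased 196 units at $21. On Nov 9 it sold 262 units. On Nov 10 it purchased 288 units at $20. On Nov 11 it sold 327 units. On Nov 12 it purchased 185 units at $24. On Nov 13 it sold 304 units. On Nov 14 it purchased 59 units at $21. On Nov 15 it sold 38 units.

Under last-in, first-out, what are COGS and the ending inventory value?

COGS = $20,042; ending inventory = $4,409

Nov 9, 262 sold [LIFO — newest first]: 196 @ $21 + 66 @ $22 = $5,568
Nov 11, 327 sold [LIFO — newest first]: 288 @ $20 + 39 @ $22 = $6,618
Nov 13, 304 sold [LIFO — newest first]: 185 @ $24 + 119 @ $22 = $7,058
Nov 15, 38 sold [LIFO — newest first]: 38 @ $21 = $798
Total COGS = $5,568 + $6,618 + $7,058 + $798 = $20,042
Ending inventory: 30 @ $23 + 149 @ $22 + 21 @ $21 = $4,409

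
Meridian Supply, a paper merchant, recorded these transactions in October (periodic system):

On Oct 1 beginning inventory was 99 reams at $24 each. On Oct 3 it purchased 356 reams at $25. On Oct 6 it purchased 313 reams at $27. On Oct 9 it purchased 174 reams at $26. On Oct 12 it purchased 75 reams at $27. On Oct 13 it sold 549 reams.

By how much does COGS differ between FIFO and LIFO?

FIFO COGS: 99 @ $24 + 356 @ $25 + 94 @ $27 = $13,814
LIFO COGS: 75 @ $27 + 174 @ $26 + 300 @ $27 = $14,649
Difference = |$13,814 − $14,649| = $835

$835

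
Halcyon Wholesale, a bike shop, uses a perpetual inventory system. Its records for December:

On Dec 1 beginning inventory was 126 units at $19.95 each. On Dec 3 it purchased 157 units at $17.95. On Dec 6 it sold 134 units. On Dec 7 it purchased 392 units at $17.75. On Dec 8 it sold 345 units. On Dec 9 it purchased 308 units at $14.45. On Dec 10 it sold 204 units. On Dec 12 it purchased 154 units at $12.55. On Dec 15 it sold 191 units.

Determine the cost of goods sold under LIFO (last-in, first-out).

Dec 6, 134 sold [LIFO — newest first]: 134 @ $17.95 = $2,405.30
Dec 8, 345 sold [LIFO — newest first]: 345 @ $17.75 = $6,123.75
Dec 10, 204 sold [LIFO — newest first]: 204 @ $14.45 = $2,947.80
Dec 15, 191 sold [LIFO — newest first]: 154 @ $12.55 + 37 @ $14.45 = $2,467.35
Total COGS = $2,405.30 + $6,123.75 + $2,947.80 + $2,467.35 = $13,944.20
Ending inventory: 126 @ $19.95 + 23 @ $17.95 + 47 @ $17.75 + 67 @ $14.45 = $4,728.95
Check: goods available $18,673.15 = COGS $13,944.20 + ending $4,728.95

COGS = $13,944.20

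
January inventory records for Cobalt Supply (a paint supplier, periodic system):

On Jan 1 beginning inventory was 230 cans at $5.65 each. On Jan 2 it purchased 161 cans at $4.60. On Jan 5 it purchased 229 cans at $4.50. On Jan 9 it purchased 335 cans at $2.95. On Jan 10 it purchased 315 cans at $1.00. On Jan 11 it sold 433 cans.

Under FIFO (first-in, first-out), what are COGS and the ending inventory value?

Jan 11, 433 sold [FIFO — oldest first]: 230 @ $5.65 + 161 @ $4.60 + 42 @ $4.50 = $2,229.10
Ending inventory: 187 @ $4.50 + 335 @ $2.95 + 315 @ $1.00 = $2,144.75

COGS = $2,229.10; ending inventory = $2,144.75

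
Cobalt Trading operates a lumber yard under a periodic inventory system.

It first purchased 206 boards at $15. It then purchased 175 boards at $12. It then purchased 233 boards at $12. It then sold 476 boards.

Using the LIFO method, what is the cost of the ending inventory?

Ending inventory = $2,070

Sale 1 (476) [LIFO — newest first]: 233 @ $12 + 175 @ $12 + 68 @ $15 = $5,916
Ending inventory: 138 @ $15 = $2,070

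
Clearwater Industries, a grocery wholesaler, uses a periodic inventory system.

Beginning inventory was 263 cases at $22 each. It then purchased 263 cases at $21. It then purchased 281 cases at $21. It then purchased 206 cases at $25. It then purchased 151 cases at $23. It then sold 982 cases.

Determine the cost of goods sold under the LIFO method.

COGS = $21,829

Sale 1 (982) [LIFO — newest first]: 151 @ $23 + 206 @ $25 + 281 @ $21 + 263 @ $21 + 81 @ $22 = $21,829
Ending inventory: 182 @ $22 = $4,004
Check: goods available $25,833 = COGS $21,829 + ending $4,004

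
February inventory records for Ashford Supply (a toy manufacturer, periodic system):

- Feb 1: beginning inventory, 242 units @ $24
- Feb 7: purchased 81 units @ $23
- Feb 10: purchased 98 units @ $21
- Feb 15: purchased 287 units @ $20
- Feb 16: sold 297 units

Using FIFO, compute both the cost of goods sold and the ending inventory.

Feb 16, 297 sold [FIFO — oldest first]: 242 @ $24 + 55 @ $23 = $7,073
Ending inventory: 26 @ $23 + 98 @ $21 + 287 @ $20 = $8,396
Check: goods available $15,469 = COGS $7,073 + ending $8,396

COGS = $7,073; ending inventory = $8,396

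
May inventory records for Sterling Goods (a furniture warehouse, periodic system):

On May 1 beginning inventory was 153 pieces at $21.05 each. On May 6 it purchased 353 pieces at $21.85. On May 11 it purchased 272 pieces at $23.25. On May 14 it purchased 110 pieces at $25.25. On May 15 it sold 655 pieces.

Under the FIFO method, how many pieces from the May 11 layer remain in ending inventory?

123

May 15, 655 sold [FIFO — oldest first]: 153 @ $21.05 + 353 @ $21.85 + 149 @ $23.25 = $14,397.95
Ending inventory: 123 @ $23.25 + 110 @ $25.25 = $5,637.25
Check: goods available $20,035.20 = COGS $14,397.95 + ending $5,637.25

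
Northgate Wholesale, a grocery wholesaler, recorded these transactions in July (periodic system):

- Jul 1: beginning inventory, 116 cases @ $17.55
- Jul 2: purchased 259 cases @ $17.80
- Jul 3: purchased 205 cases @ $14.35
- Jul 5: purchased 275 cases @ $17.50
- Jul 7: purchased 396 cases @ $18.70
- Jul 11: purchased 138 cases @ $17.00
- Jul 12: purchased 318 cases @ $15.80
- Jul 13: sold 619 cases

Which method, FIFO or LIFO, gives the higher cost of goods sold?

LIFO

FIFO COGS: 116 @ $17.55 + 259 @ $17.80 + 205 @ $14.35 + 39 @ $17.50 = $10,270.25
LIFO COGS: 318 @ $15.80 + 138 @ $17.00 + 163 @ $18.70 = $10,418.50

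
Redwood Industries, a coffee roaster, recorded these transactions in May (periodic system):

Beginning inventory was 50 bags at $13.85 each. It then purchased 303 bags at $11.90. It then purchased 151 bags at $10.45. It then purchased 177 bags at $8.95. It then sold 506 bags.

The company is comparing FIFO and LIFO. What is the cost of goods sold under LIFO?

COGS = $5,280.30

FIFO COGS: 50 @ $13.85 + 303 @ $11.90 + 151 @ $10.45 + 2 @ $8.95 = $5,894.05
LIFO COGS: 177 @ $8.95 + 151 @ $10.45 + 178 @ $11.90 = $5,280.30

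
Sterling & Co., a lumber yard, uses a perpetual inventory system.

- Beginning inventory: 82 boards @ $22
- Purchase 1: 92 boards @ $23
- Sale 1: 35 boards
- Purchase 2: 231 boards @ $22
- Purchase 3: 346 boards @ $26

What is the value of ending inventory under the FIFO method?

Ending inventory = $17,228

Sale 1 (35) [FIFO — oldest first]: 35 @ $22 = $770
Ending inventory: 47 @ $22 + 92 @ $23 + 231 @ $22 + 346 @ $26 = $17,228
Check: goods available $17,998 = COGS $770 + ending $17,228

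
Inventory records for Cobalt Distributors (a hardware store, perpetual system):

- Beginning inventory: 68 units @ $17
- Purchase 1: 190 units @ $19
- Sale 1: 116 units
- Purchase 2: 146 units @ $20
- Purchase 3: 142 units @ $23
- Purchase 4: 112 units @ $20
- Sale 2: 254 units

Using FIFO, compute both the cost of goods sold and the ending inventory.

Sale 1 (116) [FIFO — oldest first]: 68 @ $17 + 48 @ $19 = $2,068
Sale 2 (254) [FIFO — oldest first]: 142 @ $19 + 112 @ $20 = $4,938
Total COGS = $2,068 + $4,938 = $7,006
Ending inventory: 34 @ $20 + 142 @ $23 + 112 @ $20 = $6,186
Check: goods available $13,192 = COGS $7,006 + ending $6,186

COGS = $7,006; ending inventory = $6,186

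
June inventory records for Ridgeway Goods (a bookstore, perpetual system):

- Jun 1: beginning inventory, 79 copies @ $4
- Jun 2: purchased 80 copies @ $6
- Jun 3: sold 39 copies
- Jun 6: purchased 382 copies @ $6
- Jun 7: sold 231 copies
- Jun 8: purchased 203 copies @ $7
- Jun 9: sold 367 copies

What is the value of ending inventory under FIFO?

Ending inventory = $749

Jun 3, 39 sold [FIFO — oldest first]: 39 @ $4 = $156
Jun 7, 231 sold [FIFO — oldest first]: 40 @ $4 + 80 @ $6 + 111 @ $6 = $1,306
Jun 9, 367 sold [FIFO — oldest first]: 271 @ $6 + 96 @ $7 = $2,298
Total COGS = $156 + $1,306 + $2,298 = $3,760
Ending inventory: 107 @ $7 = $749
Check: goods available $4,509 = COGS $3,760 + ending $749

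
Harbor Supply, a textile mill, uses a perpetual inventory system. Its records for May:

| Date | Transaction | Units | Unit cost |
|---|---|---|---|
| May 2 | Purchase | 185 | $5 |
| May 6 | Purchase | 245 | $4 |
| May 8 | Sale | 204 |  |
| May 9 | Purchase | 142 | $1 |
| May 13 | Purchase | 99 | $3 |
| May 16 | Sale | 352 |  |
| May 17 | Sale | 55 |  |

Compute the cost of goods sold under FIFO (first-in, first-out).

COGS = $2,164

May 8, 204 sold [FIFO — oldest first]: 185 @ $5 + 19 @ $4 = $1,001
May 16, 352 sold [FIFO — oldest first]: 226 @ $4 + 126 @ $1 = $1,030
May 17, 55 sold [FIFO — oldest first]: 16 @ $1 + 39 @ $3 = $133
Total COGS = $1,001 + $1,030 + $133 = $2,164
Ending inventory: 60 @ $3 = $180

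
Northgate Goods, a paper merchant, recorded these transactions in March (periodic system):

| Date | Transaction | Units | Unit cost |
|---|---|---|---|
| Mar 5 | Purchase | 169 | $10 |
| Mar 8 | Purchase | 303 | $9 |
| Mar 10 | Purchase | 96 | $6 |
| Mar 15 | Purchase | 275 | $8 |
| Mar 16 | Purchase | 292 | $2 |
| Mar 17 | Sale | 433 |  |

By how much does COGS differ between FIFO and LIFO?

$2,354

FIFO COGS: 169 @ $10 + 264 @ $9 = $4,066
LIFO COGS: 292 @ $2 + 141 @ $8 = $1,712
Difference = |$4,066 − $1,712| = $2,354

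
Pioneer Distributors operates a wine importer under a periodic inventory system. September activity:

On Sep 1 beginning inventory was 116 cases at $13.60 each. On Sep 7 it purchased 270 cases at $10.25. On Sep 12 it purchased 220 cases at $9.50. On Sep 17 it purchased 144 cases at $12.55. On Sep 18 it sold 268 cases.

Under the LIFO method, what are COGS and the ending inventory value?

Sep 18, 268 sold [LIFO — newest first]: 144 @ $12.55 + 124 @ $9.50 = $2,985.20
Ending inventory: 116 @ $13.60 + 270 @ $10.25 + 96 @ $9.50 = $5,257.10
Check: goods available $8,242.30 = COGS $2,985.20 + ending $5,257.10

COGS = $2,985.20; ending inventory = $5,257.10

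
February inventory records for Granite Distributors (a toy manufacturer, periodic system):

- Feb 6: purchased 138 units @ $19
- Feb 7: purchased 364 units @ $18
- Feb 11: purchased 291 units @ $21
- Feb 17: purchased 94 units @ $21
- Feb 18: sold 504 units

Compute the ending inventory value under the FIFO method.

Feb 18, 504 sold [FIFO — oldest first]: 138 @ $19 + 364 @ $18 + 2 @ $21 = $9,216
Ending inventory: 289 @ $21 + 94 @ $21 = $8,043

Ending inventory = $8,043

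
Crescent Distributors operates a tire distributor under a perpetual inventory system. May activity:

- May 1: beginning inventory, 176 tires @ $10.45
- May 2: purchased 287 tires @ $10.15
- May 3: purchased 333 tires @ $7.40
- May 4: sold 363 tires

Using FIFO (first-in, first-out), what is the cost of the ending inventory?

Ending inventory = $3,479.20

May 4, 363 sold [FIFO — oldest first]: 176 @ $10.45 + 187 @ $10.15 = $3,737.25
Ending inventory: 100 @ $10.15 + 333 @ $7.40 = $3,479.20
Check: goods available $7,216.45 = COGS $3,737.25 + ending $3,479.20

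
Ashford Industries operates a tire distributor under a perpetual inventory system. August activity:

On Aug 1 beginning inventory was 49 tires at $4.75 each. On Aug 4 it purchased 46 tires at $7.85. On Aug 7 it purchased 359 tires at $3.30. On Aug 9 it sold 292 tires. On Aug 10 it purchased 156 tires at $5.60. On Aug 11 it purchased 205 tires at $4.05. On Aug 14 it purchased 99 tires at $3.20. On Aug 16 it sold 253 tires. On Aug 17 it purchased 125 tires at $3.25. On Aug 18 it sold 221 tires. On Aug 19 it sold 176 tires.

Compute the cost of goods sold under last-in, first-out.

COGS = $3,605.00

Aug 9, 292 sold [LIFO — newest first]: 292 @ $3.30 = $963.60
Aug 16, 253 sold [LIFO — newest first]: 99 @ $3.20 + 154 @ $4.05 = $940.50
Aug 18, 221 sold [LIFO — newest first]: 125 @ $3.25 + 51 @ $4.05 + 45 @ $5.60 = $864.80
Aug 19, 176 sold [LIFO — newest first]: 111 @ $5.60 + 65 @ $3.30 = $836.10
Total COGS = $963.60 + $940.50 + $864.80 + $836.10 = $3,605.00
Ending inventory: 49 @ $4.75 + 46 @ $7.85 + 2 @ $3.30 = $600.45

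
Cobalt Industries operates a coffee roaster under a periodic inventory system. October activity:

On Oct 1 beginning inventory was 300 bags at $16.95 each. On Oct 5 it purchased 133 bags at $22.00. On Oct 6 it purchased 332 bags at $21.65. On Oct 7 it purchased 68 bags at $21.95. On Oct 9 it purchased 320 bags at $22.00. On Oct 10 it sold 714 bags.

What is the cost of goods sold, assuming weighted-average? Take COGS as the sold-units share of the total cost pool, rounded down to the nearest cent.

COGS = $14,695.76

Oct 10, sell 714: 714/1153 × $23,731.40 → $14,695.76
Ending inventory (cost pool remaining) = $9,035.64
Check: goods available $23,731.40 = COGS $14,695.76 + ending $9,035.64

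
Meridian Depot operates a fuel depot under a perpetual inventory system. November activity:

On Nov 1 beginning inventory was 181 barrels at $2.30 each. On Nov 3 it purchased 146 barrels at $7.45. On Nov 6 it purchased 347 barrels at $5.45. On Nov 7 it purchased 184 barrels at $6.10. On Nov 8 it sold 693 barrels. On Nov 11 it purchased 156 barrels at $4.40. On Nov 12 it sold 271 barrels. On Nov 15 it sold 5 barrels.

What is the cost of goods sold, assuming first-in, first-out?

COGS = $5,005.95

Nov 8, 693 sold [FIFO — oldest first]: 181 @ $2.30 + 146 @ $7.45 + 347 @ $5.45 + 19 @ $6.10 = $3,511.05
Nov 12, 271 sold [FIFO — oldest first]: 165 @ $6.10 + 106 @ $4.40 = $1,472.90
Nov 15, 5 sold [FIFO — oldest first]: 5 @ $4.40 = $22.00
Total COGS = $3,511.05 + $1,472.90 + $22.00 = $5,005.95
Ending inventory: 45 @ $4.40 = $198.00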